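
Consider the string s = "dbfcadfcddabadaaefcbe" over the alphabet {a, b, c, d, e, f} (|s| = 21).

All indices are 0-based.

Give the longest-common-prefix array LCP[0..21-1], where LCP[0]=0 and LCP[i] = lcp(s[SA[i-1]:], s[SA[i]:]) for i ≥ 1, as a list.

rank | idx | suffix
   0 |  14 | aaefcbe
   1 |  10 | abadaaefcbe
   2 |  12 | adaaefcbe
   3 |   4 | adfcddabadaaefcbe
   4 |  15 | aefcbe
   5 |  11 | badaaefcbe
   6 |  19 | be
   7 |   1 | bfcadfcddabadaaefcbe
   8 |   3 | cadfcddabadaaefcbe
   9 |  18 | cbe
  10 |   7 | cddabadaaefcbe
  11 |  13 | daaefcbe
  12 |   9 | dabadaaefcbe
  13 |   0 | dbfcadfcddabadaaefcbe
  14 |   8 | ddabadaaefcbe
  15 |   5 | dfcddabadaaefcbe
  16 |  20 | e
  17 |  16 | efcbe
  18 |   2 | fcadfcddabadaaefcbe
  19 |  17 | fcbe
  20 |   6 | fcddabadaaefcbe

SA = [14, 10, 12, 4, 15, 11, 19, 1, 3, 18, 7, 13, 9, 0, 8, 5, 20, 16, 2, 17, 6]
rank  pair      lcp
   1  s[14:],s[10:]  1  'a'
   2  s[10:],s[12:]  1  'a'
   3  s[12:],s[4:]  2  'ad'
   4  s[4:],s[15:]  1  'a'
   5  s[15:],s[11:]  0  ''
   6  s[11:],s[19:]  1  'b'
   7  s[19:],s[1:]  1  'b'
   8  s[1:],s[3:]  0  ''
   9  s[3:],s[18:]  1  'c'
  10  s[18:],s[7:]  1  'c'
  11  s[7:],s[13:]  0  ''
  12  s[13:],s[9:]  2  'da'
  13  s[9:],s[0:]  1  'd'
  14  s[0:],s[8:]  1  'd'
  15  s[8:],s[5:]  1  'd'
  16  s[5:],s[20:]  0  ''
  17  s[20:],s[16:]  1  'e'
  18  s[16:],s[2:]  0  ''
  19  s[2:],s[17:]  2  'fc'
  20  s[17:],s[6:]  2  'fc'

[0, 1, 1, 2, 1, 0, 1, 1, 0, 1, 1, 0, 2, 1, 1, 1, 0, 1, 0, 2, 2]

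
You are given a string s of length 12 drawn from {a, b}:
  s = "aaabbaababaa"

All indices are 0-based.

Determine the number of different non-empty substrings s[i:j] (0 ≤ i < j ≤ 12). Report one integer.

rank | idx | suffix
   0 |  11 | a
   1 |  10 | aa
   2 |   0 | aaabbaababaa
   3 |   5 | aababaa
   4 |   1 | aabbaababaa
   5 |   8 | abaa
   6 |   6 | ababaa
   7 |   2 | abbaababaa
   8 |   9 | baa
   9 |   4 | baababaa
  10 |   7 | babaa
  11 |   3 | bbaababaa

SA = [11, 10, 0, 5, 1, 8, 6, 2, 9, 4, 7, 3]
[i] adj suffixes → lcp
  [1] 11/10 → 1 ('a')
  [2] 10/0 → 2 ('aa')
  [3] 0/5 → 2 ('aa')
  [4] 5/1 → 3 ('aab')
  [5] 1/8 → 1 ('a')
  [6] 8/6 → 3 ('aba')
  [7] 6/2 → 2 ('ab')
  [8] 2/9 → 0 ('')
  [9] 9/4 → 3 ('baa')
  [10] 4/7 → 2 ('ba')
  [11] 7/3 → 1 ('b')

n(n+1)/2 = 12·13/2 = 78
Σ LCP = 0 + 1 + 2 + 2 + 3 + 1 + 3 + 2 + 0 + 3 + 2 + 1 = 20
distinct = 78 − 20 = 58

58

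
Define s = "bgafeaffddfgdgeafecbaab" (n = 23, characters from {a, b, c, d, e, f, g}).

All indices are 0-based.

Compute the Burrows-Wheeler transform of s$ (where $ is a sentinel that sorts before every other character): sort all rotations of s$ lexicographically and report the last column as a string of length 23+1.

bbageeac$efdggfffaaadbfd

rank  rotation                  last
    0  $bgafeaffddfgdgeafecbaab  b
    1  aab$bgafeaffddfgdgeafecb  b
    2  ab$bgafeaffddfgdgeafecba  a
    3  afeaffddfgdgeafecbaab$bg  g
    4  afecbaab$bgafeaffddfgdge  e
    5  affddfgdgeafecbaab$bgafe  e
    6  b$bgafeaffddfgdgeafecbaa  a
    7  baab$bgafeaffddfgdgeafec  c
    8  bgafeaffddfgdgeafecbaab$  $
    9  cbaab$bgafeaffddfgdgeafe  e
   10  ddfgdgeafecbaab$bgafeaff  f
   11  dfgdgeafecbaab$bgafeaffd  d
   12  dgeafecbaab$bgafeaffddfg  g
   13  eafecbaab$bgafeaffddfgdg  g
   14  eaffddfgdgeafecbaab$bgaf  f
   15  ecbaab$bgafeaffddfgdgeaf  f
   16  fddfgdgeafecbaab$bgafeaf  f
   17  feaffddfgdgeafecbaab$bga  a
   18  fecbaab$bgafeaffddfgdgea  a
   19  ffddfgdgeafecbaab$bgafea  a
   20  fgdgeafecbaab$bgafeaffdd  d
   21  gafeaffddfgdgeafecbaab$b  b
   22  gdgeafecbaab$bgafeaffddf  f
   23  geafecbaab$bgafeaffddfgd  d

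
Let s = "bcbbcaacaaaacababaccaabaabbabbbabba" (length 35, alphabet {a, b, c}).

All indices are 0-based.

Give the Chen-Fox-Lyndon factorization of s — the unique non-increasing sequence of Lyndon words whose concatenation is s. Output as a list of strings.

["bc", "bbc", "aac", "aaaacababaccaabaabbabbbabb", "a"]

emit factor 1: 'bc' (i=0, period=2)
emit factor 2: 'bbc' (i=2, period=3)
emit factor 3: 'aac' (i=5, period=3)
emit factor 4: 'aaaacababaccaabaabbabbbabb' (i=8, period=26)
emit factor 5: 'a' (i=34, period=1)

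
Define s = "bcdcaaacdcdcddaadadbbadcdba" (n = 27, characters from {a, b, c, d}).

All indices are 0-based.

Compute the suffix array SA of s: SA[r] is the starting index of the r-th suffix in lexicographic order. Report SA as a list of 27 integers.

rank | idx | suffix
   0 |  26 | a
   1 |   4 | aaacdcdcddaadadbbadcdba
   2 |   5 | aacdcdcddaadadbbadcdba
   3 |  14 | aadadbbadcdba
   4 |   6 | acdcdcddaadadbbadcdba
   5 |  15 | adadbbadcdba
   6 |  17 | adbbadcdba
   7 |  21 | adcdba
   8 |  25 | ba
   9 |  20 | badcdba
  10 |  19 | bbadcdba
  11 |   0 | bcdcaaacdcdcddaadadbbadcdba
  12 |   3 | caaacdcdcddaadadbbadcdba
  13 |  23 | cdba
  14 |   1 | cdcaaacdcdcddaadadbbadcdba
  15 |   7 | cdcdcddaadadbbadcdba
  16 |   9 | cdcddaadadbbadcdba
  17 |  11 | cddaadadbbadcdba
  18 |  13 | daadadbbadcdba
  19 |  16 | dadbbadcdba
  20 |  24 | dba
  21 |  18 | dbbadcdba
  22 |   2 | dcaaacdcdcddaadadbbadcdba
  23 |  22 | dcdba
  24 |   8 | dcdcddaadadbbadcdba
  25 |  10 | dcddaadadbbadcdba
  26 |  12 | ddaadadbbadcdba

[26, 4, 5, 14, 6, 15, 17, 21, 25, 20, 19, 0, 3, 23, 1, 7, 9, 11, 13, 16, 24, 18, 2, 22, 8, 10, 12]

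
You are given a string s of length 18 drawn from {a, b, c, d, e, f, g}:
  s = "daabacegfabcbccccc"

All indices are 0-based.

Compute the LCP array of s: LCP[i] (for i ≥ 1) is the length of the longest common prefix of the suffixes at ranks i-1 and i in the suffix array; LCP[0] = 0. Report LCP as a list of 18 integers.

rank | idx | suffix
   0 |   1 | aabacegfabcbccccc
   1 |   2 | abacegfabcbccccc
   2 |   9 | abcbccccc
   3 |   4 | acegfabcbccccc
   4 |   3 | bacegfabcbccccc
   5 |  10 | bcbccccc
   6 |  12 | bccccc
   7 |  17 | c
   8 |  11 | cbccccc
   9 |  16 | cc
  10 |  15 | ccc
  11 |  14 | cccc
  12 |  13 | ccccc
  13 |   5 | cegfabcbccccc
  14 |   0 | daabacegfabcbccccc
  15 |   6 | egfabcbccccc
  16 |   8 | fabcbccccc
  17 |   7 | gfabcbccccc

SA = [1, 2, 9, 4, 3, 10, 12, 17, 11, 16, 15, 14, 13, 5, 0, 6, 8, 7]
[i] adj suffixes → lcp
  [1] 1/2 → 1 ('a')
  [2] 2/9 → 2 ('ab')
  [3] 9/4 → 1 ('a')
  [4] 4/3 → 0 ('')
  [5] 3/10 → 1 ('b')
  [6] 10/12 → 2 ('bc')
  [7] 12/17 → 0 ('')
  [8] 17/11 → 1 ('c')
  [9] 11/16 → 1 ('c')
  [10] 16/15 → 2 ('cc')
  [11] 15/14 → 3 ('ccc')
  [12] 14/13 → 4 ('cccc')
  [13] 13/5 → 1 ('c')
  [14] 5/0 → 0 ('')
  [15] 0/6 → 0 ('')
  [16] 6/8 → 0 ('')
  [17] 8/7 → 0 ('')

[0, 1, 2, 1, 0, 1, 2, 0, 1, 1, 2, 3, 4, 1, 0, 0, 0, 0]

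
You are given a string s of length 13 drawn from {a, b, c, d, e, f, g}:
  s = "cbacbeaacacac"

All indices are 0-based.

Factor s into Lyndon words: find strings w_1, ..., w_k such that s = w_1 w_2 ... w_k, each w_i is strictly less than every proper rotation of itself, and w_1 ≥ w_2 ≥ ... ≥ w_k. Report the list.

emit factor 1: 'c' (i=0, period=1)
emit factor 2: 'b' (i=1, period=1)
emit factor 3: 'acbe' (i=2, period=4)
emit factor 4: 'aacacac' (i=6, period=7)

["c", "b", "acbe", "aacacac"]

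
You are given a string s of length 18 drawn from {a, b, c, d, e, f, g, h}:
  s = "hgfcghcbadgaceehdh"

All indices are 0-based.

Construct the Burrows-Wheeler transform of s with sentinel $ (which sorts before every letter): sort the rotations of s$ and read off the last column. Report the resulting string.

rank  rotation             last
    0  $hgfcghcbadgaceehdh  h
    1  aceehdh$hgfcghcbadg  g
    2  adgaceehdh$hgfcghcb  b
    3  badgaceehdh$hgfcghc  c
    4  cbadgaceehdh$hgfcgh  h
    5  ceehdh$hgfcghcbadga  a
    6  cghcbadgaceehdh$hgf  f
    7  dgaceehdh$hgfcghcba  a
    8  dh$hgfcghcbadgaceeh  h
    9  eehdh$hgfcghcbadgac  c
   10  ehdh$hgfcghcbadgace  e
   11  fcghcbadgaceehdh$hg  g
   12  gaceehdh$hgfcghcbad  d
   13  gfcghcbadgaceehdh$h  h
   14  ghcbadgaceehdh$hgfc  c
   15  h$hgfcghcbadgaceehd  d
   16  hcbadgaceehdh$hgfcg  g
   17  hdh$hgfcghcbadgacee  e
   18  hgfcghcbadgaceehdh$  $

hgbchafahcegdhcdge$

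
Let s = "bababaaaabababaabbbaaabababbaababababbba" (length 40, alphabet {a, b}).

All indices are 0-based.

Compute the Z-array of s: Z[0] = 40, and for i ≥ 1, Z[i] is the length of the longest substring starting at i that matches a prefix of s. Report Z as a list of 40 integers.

Z[0]=40
i=1: outside box; Z[1]=0
i=2: outside box; Z[2]=4 extend→box=[2,6)
i=3: min(r-i=3, Z[1]=0)=0; Z[3]=0
i=4: min(r-i=2, Z[2]=4)=2; Z[4]=2
i=5: min(r-i=1, Z[3]=0)=0; Z[5]=0
i=6: outside box; Z[6]=0
i=7: outside box; Z[7]=0
i=8: outside box; Z[8]=0
i=9: outside box; Z[9]=7 extend→box=[9,16)
i=10: min(r-i=6, Z[1]=0)=0; Z[10]=0
i=11: min(r-i=5, Z[2]=4)=4; Z[11]=4
i=12: min(r-i=4, Z[3]=0)=0; Z[12]=0
i=13: min(r-i=3, Z[4]=2)=2; Z[13]=2
i=14: min(r-i=2, Z[5]=0)=0; Z[14]=0
i=15: min(r-i=1, Z[6]=0)=0; Z[15]=0
i=16: outside box; Z[16]=1 extend→box=[16,17)
i=17: outside box; Z[17]=1 extend→box=[17,18)
i=18: outside box; Z[18]=2 extend→box=[18,20)
i=19: min(r-i=1, Z[1]=0)=0; Z[19]=0
i=20: outside box; Z[20]=0
i=21: outside box; Z[21]=0
i=22: outside box; Z[22]=5 extend→box=[22,27)
i=23: min(r-i=4, Z[1]=0)=0; Z[23]=0
i=24: min(r-i=3, Z[2]=4)=3; Z[24]=3
i=25: min(r-i=2, Z[3]=0)=0; Z[25]=0
i=26: min(r-i=1, Z[4]=2)=1; Z[26]=1
i=27: outside box; Z[27]=2 extend→box=[27,29)
i=28: min(r-i=1, Z[1]=0)=0; Z[28]=0
i=29: outside box; Z[29]=0
i=30: outside box; Z[30]=6 extend→box=[30,36)
i=31: min(r-i=5, Z[1]=0)=0; Z[31]=0
i=32: min(r-i=4, Z[2]=4)=4; Z[32]=5 extend→box=[32,37)
i=33: min(r-i=4, Z[1]=0)=0; Z[33]=0
i=34: min(r-i=3, Z[2]=4)=3; Z[34]=3
i=35: min(r-i=2, Z[3]=0)=0; Z[35]=0
i=36: min(r-i=1, Z[4]=2)=1; Z[36]=1
i=37: outside box; Z[37]=1 extend→box=[37,38)
i=38: outside box; Z[38]=2 extend→box=[38,40)
i=39: min(r-i=1, Z[1]=0)=0; Z[39]=0

[40, 0, 4, 0, 2, 0, 0, 0, 0, 7, 0, 4, 0, 2, 0, 0, 1, 1, 2, 0, 0, 0, 5, 0, 3, 0, 1, 2, 0, 0, 6, 0, 5, 0, 3, 0, 1, 1, 2, 0]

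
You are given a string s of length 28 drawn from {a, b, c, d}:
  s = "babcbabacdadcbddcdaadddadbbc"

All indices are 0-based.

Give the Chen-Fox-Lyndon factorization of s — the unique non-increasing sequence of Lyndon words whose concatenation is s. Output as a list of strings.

emit factor 1: 'b' (i=0, period=1)
emit factor 2: 'abcb' (i=1, period=4)
emit factor 3: 'abacdadcbddcd' (i=5, period=13)
emit factor 4: 'aadddadbbc' (i=18, period=10)

["b", "abcb", "abacdadcbddcd", "aadddadbbc"]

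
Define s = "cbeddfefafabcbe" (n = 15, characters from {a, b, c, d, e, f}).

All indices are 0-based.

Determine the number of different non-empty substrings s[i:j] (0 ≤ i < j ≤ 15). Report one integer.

rank→(start, suffix):
  0 → (10, 'abcbe')
  1 → (8, 'afabcbe')
  2 → (11, 'bcbe')
  3 → (13, 'be')
  4 → (1, 'beddfefafabcbe')
  5 → (12, 'cbe')
  6 → (0, 'cbeddfefafabcbe')
  7 → (3, 'ddfefafabcbe')
  8 → (4, 'dfefafabcbe')
  9 → (14, 'e')
  10 → (2, 'eddfefafabcbe')
  11 → (6, 'efafabcbe')
  12 → (9, 'fabcbe')
  13 → (7, 'fafabcbe')
  14 → (5, 'fefafabcbe')

SA = [10, 8, 11, 13, 1, 12, 0, 3, 4, 14, 2, 6, 9, 7, 5]
rank  pair      lcp
   1  s[10:],s[8:]  1  'a'
   2  s[8:],s[11:]  0  ''
   3  s[11:],s[13:]  1  'b'
   4  s[13:],s[1:]  2  'be'
   5  s[1:],s[12:]  0  ''
   6  s[12:],s[0:]  3  'cbe'
   7  s[0:],s[3:]  0  ''
   8  s[3:],s[4:]  1  'd'
   9  s[4:],s[14:]  0  ''
  10  s[14:],s[2:]  1  'e'
  11  s[2:],s[6:]  1  'e'
  12  s[6:],s[9:]  0  ''
  13  s[9:],s[7:]  2  'fa'
  14  s[7:],s[5:]  1  'f'

n(n+1)/2 = 15·16/2 = 120
Σ LCP = 0 + 1 + 0 + 1 + 2 + 0 + 3 + 0 + 1 + 0 + 1 + 1 + 0 + 2 + 1 = 13
distinct = 120 − 13 = 107

107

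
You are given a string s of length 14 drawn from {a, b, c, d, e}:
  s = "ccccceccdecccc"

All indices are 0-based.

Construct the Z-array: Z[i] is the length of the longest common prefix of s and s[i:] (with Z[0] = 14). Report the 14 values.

[14, 4, 3, 2, 1, 0, 2, 1, 0, 0, 4, 3, 2, 1]

Z[0]=14
i=1: i≥r, start 0; Z[1]=4 extend→box=[1,5)
i=2: min(r-i=3, Z[1]=4)=3; Z[2]=3
i=3: min(r-i=2, Z[2]=3)=2; Z[3]=2
i=4: min(r-i=1, Z[3]=2)=1; Z[4]=1
i=5: i≥r, start 0; Z[5]=0
i=6: i≥r, start 0; Z[6]=2 extend→box=[6,8)
i=7: min(r-i=1, Z[1]=4)=1; Z[7]=1
i=8: i≥r, start 0; Z[8]=0
i=9: i≥r, start 0; Z[9]=0
i=10: i≥r, start 0; Z[10]=4 extend→box=[10,14)
i=11: min(r-i=3, Z[1]=4)=3; Z[11]=3
i=12: min(r-i=2, Z[2]=3)=2; Z[12]=2
i=13: min(r-i=1, Z[3]=2)=1; Z[13]=1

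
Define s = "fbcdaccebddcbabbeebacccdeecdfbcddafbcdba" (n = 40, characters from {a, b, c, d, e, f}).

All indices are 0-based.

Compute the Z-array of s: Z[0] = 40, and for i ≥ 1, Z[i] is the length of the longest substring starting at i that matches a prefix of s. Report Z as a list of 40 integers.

Z[0]=40
i=1: fresh scan; Z[1]=0
i=2: fresh scan; Z[2]=0
i=3: fresh scan; Z[3]=0
i=4: fresh scan; Z[4]=0
i=5: fresh scan; Z[5]=0
i=6: fresh scan; Z[6]=0
i=7: fresh scan; Z[7]=0
i=8: fresh scan; Z[8]=0
i=9: fresh scan; Z[9]=0
i=10: fresh scan; Z[10]=0
i=11: fresh scan; Z[11]=0
i=12: fresh scan; Z[12]=0
i=13: fresh scan; Z[13]=0
i=14: fresh scan; Z[14]=0
i=15: fresh scan; Z[15]=0
i=16: fresh scan; Z[16]=0
i=17: fresh scan; Z[17]=0
i=18: fresh scan; Z[18]=0
i=19: fresh scan; Z[19]=0
i=20: fresh scan; Z[20]=0
i=21: fresh scan; Z[21]=0
i=22: fresh scan; Z[22]=0
i=23: fresh scan; Z[23]=0
i=24: fresh scan; Z[24]=0
i=25: fresh scan; Z[25]=0
i=26: fresh scan; Z[26]=0
i=27: fresh scan; Z[27]=0
i=28: fresh scan; Z[28]=4 extend→box=[28,32)
i=29: min(r-i=3, Z[1]=0)=0; Z[29]=0
i=30: min(r-i=2, Z[2]=0)=0; Z[30]=0
i=31: min(r-i=1, Z[3]=0)=0; Z[31]=0
i=32: fresh scan; Z[32]=0
i=33: fresh scan; Z[33]=0
i=34: fresh scan; Z[34]=4 extend→box=[34,38)
i=35: min(r-i=3, Z[1]=0)=0; Z[35]=0
i=36: min(r-i=2, Z[2]=0)=0; Z[36]=0
i=37: min(r-i=1, Z[3]=0)=0; Z[37]=0
i=38: fresh scan; Z[38]=0
i=39: fresh scan; Z[39]=0

[40, 0, 0, 0, 0, 0, 0, 0, 0, 0, 0, 0, 0, 0, 0, 0, 0, 0, 0, 0, 0, 0, 0, 0, 0, 0, 0, 0, 4, 0, 0, 0, 0, 0, 4, 0, 0, 0, 0, 0]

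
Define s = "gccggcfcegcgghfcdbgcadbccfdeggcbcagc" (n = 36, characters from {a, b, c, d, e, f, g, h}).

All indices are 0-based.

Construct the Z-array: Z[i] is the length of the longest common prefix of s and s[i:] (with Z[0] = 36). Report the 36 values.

[36, 0, 0, 1, 2, 0, 0, 0, 0, 2, 0, 1, 1, 0, 0, 0, 0, 0, 2, 0, 0, 0, 0, 0, 0, 0, 0, 0, 1, 2, 0, 0, 0, 0, 2, 0]

Z[0]=36
i=1: fresh scan; Z[1]=0
i=2: fresh scan; Z[2]=0
i=3: fresh scan; Z[3]=1 extend→box=[3,4)
i=4: fresh scan; Z[4]=2 extend→box=[4,6)
i=5: min(r-i=1, Z[1]=0)=0; Z[5]=0
i=6: fresh scan; Z[6]=0
i=7: fresh scan; Z[7]=0
i=8: fresh scan; Z[8]=0
i=9: fresh scan; Z[9]=2 extend→box=[9,11)
i=10: min(r-i=1, Z[1]=0)=0; Z[10]=0
i=11: fresh scan; Z[11]=1 extend→box=[11,12)
i=12: fresh scan; Z[12]=1 extend→box=[12,13)
i=13: fresh scan; Z[13]=0
i=14: fresh scan; Z[14]=0
i=15: fresh scan; Z[15]=0
i=16: fresh scan; Z[16]=0
i=17: fresh scan; Z[17]=0
i=18: fresh scan; Z[18]=2 extend→box=[18,20)
i=19: min(r-i=1, Z[1]=0)=0; Z[19]=0
i=20: fresh scan; Z[20]=0
i=21: fresh scan; Z[21]=0
i=22: fresh scan; Z[22]=0
i=23: fresh scan; Z[23]=0
i=24: fresh scan; Z[24]=0
i=25: fresh scan; Z[25]=0
i=26: fresh scan; Z[26]=0
i=27: fresh scan; Z[27]=0
i=28: fresh scan; Z[28]=1 extend→box=[28,29)
i=29: fresh scan; Z[29]=2 extend→box=[29,31)
i=30: min(r-i=1, Z[1]=0)=0; Z[30]=0
i=31: fresh scan; Z[31]=0
i=32: fresh scan; Z[32]=0
i=33: fresh scan; Z[33]=0
i=34: fresh scan; Z[34]=2 extend→box=[34,36)
i=35: min(r-i=1, Z[1]=0)=0; Z[35]=0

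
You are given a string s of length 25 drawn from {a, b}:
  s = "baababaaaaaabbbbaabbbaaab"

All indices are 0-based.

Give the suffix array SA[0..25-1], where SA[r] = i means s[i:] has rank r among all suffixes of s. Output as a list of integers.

[6, 7, 8, 21, 9, 22, 1, 16, 10, 23, 4, 2, 17, 11, 24, 5, 20, 0, 15, 3, 19, 14, 18, 13, 12]

rank | idx | suffix
   0 |   6 | aaaaaabbbbaabbbaaab
   1 |   7 | aaaaabbbbaabbbaaab
   2 |   8 | aaaabbbbaabbbaaab
   3 |  21 | aaab
   4 |   9 | aaabbbbaabbbaaab
   5 |  22 | aab
   6 |   1 | aababaaaaaabbbbaabbbaaab
   7 |  16 | aabbbaaab
   8 |  10 | aabbbbaabbbaaab
   9 |  23 | ab
  10 |   4 | abaaaaaabbbbaabbbaaab
  11 |   2 | ababaaaaaabbbbaabbbaaab
  12 |  17 | abbbaaab
  13 |  11 | abbbbaabbbaaab
  14 |  24 | b
  15 |   5 | baaaaaabbbbaabbbaaab
  16 |  20 | baaab
  17 |   0 | baababaaaaaabbbbaabbbaaab
  18 |  15 | baabbbaaab
  19 |   3 | babaaaaaabbbbaabbbaaab
  20 |  19 | bbaaab
  21 |  14 | bbaabbbaaab
  22 |  18 | bbbaaab
  23 |  13 | bbbaabbbaaab
  24 |  12 | bbbbaabbbaaab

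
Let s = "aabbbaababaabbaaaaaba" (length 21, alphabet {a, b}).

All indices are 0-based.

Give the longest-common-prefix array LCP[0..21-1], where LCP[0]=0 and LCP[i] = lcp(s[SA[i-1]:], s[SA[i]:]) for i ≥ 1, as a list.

[0, 1, 4, 3, 2, 4, 3, 4, 1, 3, 3, 2, 3, 0, 2, 3, 4, 2, 1, 4, 2]

rank→(start, suffix):
  0 → (20, 'a')
  1 → (14, 'aaaaaba')
  2 → (15, 'aaaaba')
  3 → (16, 'aaaba')
  4 → (17, 'aaba')
  5 → (5, 'aababaabbaaaaaba')
  6 → (10, 'aabbaaaaaba')
  7 → (0, 'aabbbaababaabbaaaaaba')
  8 → (18, 'aba')
  9 → (8, 'abaabbaaaaaba')
  10 → (6, 'ababaabbaaaaaba')
  11 → (11, 'abbaaaaaba')
  12 → (1, 'abbbaababaabbaaaaaba')
  13 → (19, 'ba')
  14 → (13, 'baaaaaba')
  15 → (4, 'baababaabbaaaaaba')
  16 → (9, 'baabbaaaaaba')
  17 → (7, 'babaabbaaaaaba')
  18 → (12, 'bbaaaaaba')
  19 → (3, 'bbaababaabbaaaaaba')
  20 → (2, 'bbbaababaabbaaaaaba')

SA = [20, 14, 15, 16, 17, 5, 10, 0, 18, 8, 6, 11, 1, 19, 13, 4, 9, 7, 12, 3, 2]
[i] adj suffixes → lcp
  [1] 20/14 → 1 ('a')
  [2] 14/15 → 4 ('aaaa')
  [3] 15/16 → 3 ('aaa')
  [4] 16/17 → 2 ('aa')
  [5] 17/5 → 4 ('aaba')
  [6] 5/10 → 3 ('aab')
  [7] 10/0 → 4 ('aabb')
  [8] 0/18 → 1 ('a')
  [9] 18/8 → 3 ('aba')
  [10] 8/6 → 3 ('aba')
  [11] 6/11 → 2 ('ab')
  [12] 11/1 → 3 ('abb')
  [13] 1/19 → 0 ('')
  [14] 19/13 → 2 ('ba')
  [15] 13/4 → 3 ('baa')
  [16] 4/9 → 4 ('baab')
  [17] 9/7 → 2 ('ba')
  [18] 7/12 → 1 ('b')
  [19] 12/3 → 4 ('bbaa')
  [20] 3/2 → 2 ('bb')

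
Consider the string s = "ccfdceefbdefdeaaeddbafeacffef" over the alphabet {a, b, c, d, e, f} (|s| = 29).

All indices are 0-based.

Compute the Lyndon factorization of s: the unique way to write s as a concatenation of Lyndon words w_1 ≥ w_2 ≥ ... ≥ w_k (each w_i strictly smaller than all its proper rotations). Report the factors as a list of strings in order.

["ccfdceef", "bdefde", "aaeddbafeacffef"]

emit factor 1: 'ccfdceef' (i=0, period=8)
emit factor 2: 'bdefde' (i=8, period=6)
emit factor 3: 'aaeddbafeacffef' (i=14, period=15)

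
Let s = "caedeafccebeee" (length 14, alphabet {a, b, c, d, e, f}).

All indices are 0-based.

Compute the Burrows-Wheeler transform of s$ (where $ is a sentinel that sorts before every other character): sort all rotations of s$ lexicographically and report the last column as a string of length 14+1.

rank  rotation         last
    0  $caedeafccebeee  e
    1  aedeafccebeee$c  c
    2  afccebeee$caede  e
    3  beee$caedeafcce  e
    4  caedeafccebeee$  $
    5  ccebeee$caedeaf  f
    6  cebeee$caedeafc  c
    7  deafccebeee$cae  e
    8  e$caedeafccebee  e
    9  eafccebeee$caed  d
   10  ebeee$caedeafcc  c
   11  edeafccebeee$ca  a
   12  ee$caedeafccebe  e
   13  eee$caedeafcceb  b
   14  fccebeee$caedea  a

ecee$fceedcaeba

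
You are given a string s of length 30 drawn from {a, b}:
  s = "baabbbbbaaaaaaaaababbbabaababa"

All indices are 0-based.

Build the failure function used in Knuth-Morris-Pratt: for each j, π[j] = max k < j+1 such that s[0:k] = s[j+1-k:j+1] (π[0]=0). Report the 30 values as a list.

[0, 0, 0, 1, 1, 1, 1, 1, 2, 3, 0, 0, 0, 0, 0, 0, 0, 1, 2, 1, 1, 1, 2, 1, 2, 3, 4, 2, 1, 2]

π[0] = 0
j=1 s[j]='a': π[1]=0 (border '')
j=2 s[j]='a': π[2]=0 (border '')
j=3 s[j]='b': π[3]=1 (border 'b')
j=4 s[j]='b': k: 1→0; π[4]=1 (border 'b')
j=5 s[j]='b': k: 1→0; π[5]=1 (border 'b')
j=6 s[j]='b': k: 1→0; π[6]=1 (border 'b')
j=7 s[j]='b': k: 1→0; π[7]=1 (border 'b')
j=8 s[j]='a': π[8]=2 (border 'ba')
j=9 s[j]='a': π[9]=3 (border 'baa')
j=10 s[j]='a': k: 3→0; π[10]=0 (border '')
j=11 s[j]='a': π[11]=0 (border '')
j=12 s[j]='a': π[12]=0 (border '')
j=13 s[j]='a': π[13]=0 (border '')
j=14 s[j]='a': π[14]=0 (border '')
j=15 s[j]='a': π[15]=0 (border '')
j=16 s[j]='a': π[16]=0 (border '')
j=17 s[j]='b': π[17]=1 (border 'b')
j=18 s[j]='a': π[18]=2 (border 'ba')
j=19 s[j]='b': k: 2→0; π[19]=1 (border 'b')
j=20 s[j]='b': k: 1→0; π[20]=1 (border 'b')
j=21 s[j]='b': k: 1→0; π[21]=1 (border 'b')
j=22 s[j]='a': π[22]=2 (border 'ba')
j=23 s[j]='b': k: 2→0; π[23]=1 (border 'b')
j=24 s[j]='a': π[24]=2 (border 'ba')
j=25 s[j]='a': π[25]=3 (border 'baa')
j=26 s[j]='b': π[26]=4 (border 'baab')
j=27 s[j]='a': k: 4→1; π[27]=2 (border 'ba')
j=28 s[j]='b': k: 2→0; π[28]=1 (border 'b')
j=29 s[j]='a': π[29]=2 (border 'ba')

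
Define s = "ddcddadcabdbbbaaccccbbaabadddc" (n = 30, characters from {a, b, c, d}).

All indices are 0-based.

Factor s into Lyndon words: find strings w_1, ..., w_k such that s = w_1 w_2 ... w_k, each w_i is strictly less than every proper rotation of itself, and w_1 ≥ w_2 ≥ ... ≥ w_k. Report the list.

emit factor 1: 'd' (i=0, period=1)
emit factor 2: 'd' (i=1, period=1)
emit factor 3: 'cdd' (i=2, period=3)
emit factor 4: 'adc' (i=5, period=3)
emit factor 5: 'abdbbb' (i=8, period=6)
emit factor 6: 'aaccccbb' (i=14, period=8)
emit factor 7: 'aabadddc' (i=22, period=8)

["d", "d", "cdd", "adc", "abdbbb", "aaccccbb", "aabadddc"]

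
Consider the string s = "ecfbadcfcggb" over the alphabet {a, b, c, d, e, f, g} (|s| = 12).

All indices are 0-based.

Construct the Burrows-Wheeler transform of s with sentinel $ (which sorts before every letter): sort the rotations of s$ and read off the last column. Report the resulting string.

bbgfedfa$ccgc

rank  rotation       last
    0  $ecfbadcfcggb  b
    1  adcfcggb$ecfb  b
    2  b$ecfbadcfcgg  g
    3  badcfcggb$ecf  f
    4  cfbadcfcggb$e  e
    5  cfcggb$ecfbad  d
    6  cggb$ecfbadcf  f
    7  dcfcggb$ecfba  a
    8  ecfbadcfcggb$  $
    9  fbadcfcggb$ec  c
   10  fcggb$ecfbadc  c
   11  gb$ecfbadcfcg  g
   12  ggb$ecfbadcfc  c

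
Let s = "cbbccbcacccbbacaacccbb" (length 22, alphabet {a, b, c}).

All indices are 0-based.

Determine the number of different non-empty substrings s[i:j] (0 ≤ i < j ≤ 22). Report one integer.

209

rank→(start, suffix):
  0 → (15, 'aacccbb')
  1 → (13, 'acaacccbb')
  2 → (16, 'acccbb')
  3 → (7, 'acccbbacaacccbb')
  4 → (21, 'b')
  5 → (12, 'bacaacccbb')
  6 → (20, 'bb')
  7 → (11, 'bbacaacccbb')
  8 → (1, 'bbccbcacccbbacaacccbb')
  9 → (5, 'bcacccbbacaacccbb')
  10 → (2, 'bccbcacccbbacaacccbb')
  11 → (14, 'caacccbb')
  12 → (6, 'cacccbbacaacccbb')
  13 → (19, 'cbb')
  14 → (10, 'cbbacaacccbb')
  15 → (0, 'cbbccbcacccbbacaacccbb')
  16 → (4, 'cbcacccbbacaacccbb')
  17 → (18, 'ccbb')
  18 → (9, 'ccbbacaacccbb')
  19 → (3, 'ccbcacccbbacaacccbb')
  20 → (17, 'cccbb')
  21 → (8, 'cccbbacaacccbb')

SA = [15, 13, 16, 7, 21, 12, 20, 11, 1, 5, 2, 14, 6, 19, 10, 0, 4, 18, 9, 3, 17, 8]
[i] adj suffixes → lcp
  [1] 15/13 → 1 ('a')
  [2] 13/16 → 2 ('ac')
  [3] 16/7 → 6 ('acccbb')
  [4] 7/21 → 0 ('')
  [5] 21/12 → 1 ('b')
  [6] 12/20 → 1 ('b')
  [7] 20/11 → 2 ('bb')
  [8] 11/1 → 2 ('bb')
  [9] 1/5 → 1 ('b')
  [10] 5/2 → 2 ('bc')
  [11] 2/14 → 0 ('')
  [12] 14/6 → 2 ('ca')
  [13] 6/19 → 1 ('c')
  [14] 19/10 → 3 ('cbb')
  [15] 10/0 → 3 ('cbb')
  [16] 0/4 → 2 ('cb')
  [17] 4/18 → 1 ('c')
  [18] 18/9 → 4 ('ccbb')
  [19] 9/3 → 3 ('ccb')
  [20] 3/17 → 2 ('cc')
  [21] 17/8 → 5 ('cccbb')

n(n+1)/2 = 22·23/2 = 253
Σ LCP = 0 + 1 + 2 + 6 + 0 + 1 + 1 + 2 + 2 + 1 + 2 + 0 + 2 + 1 + 3 + 3 + 2 + 1 + 4 + 3 + 2 + 5 = 44
distinct = 253 − 44 = 209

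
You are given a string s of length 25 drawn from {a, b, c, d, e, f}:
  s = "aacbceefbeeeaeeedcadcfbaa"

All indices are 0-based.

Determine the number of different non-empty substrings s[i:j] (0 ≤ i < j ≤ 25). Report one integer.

298

rank→(start, suffix):
  0 → (24, 'a')
  1 → (23, 'aa')
  2 → (0, 'aacbceefbeeeaeeedcadcfbaa')
  3 → (1, 'acbceefbeeeaeeedcadcfbaa')
  4 → (18, 'adcfbaa')
  5 → (12, 'aeeedcadcfbaa')
  6 → (22, 'baa')
  7 → (3, 'bceefbeeeaeeedcadcfbaa')
  8 → (8, 'beeeaeeedcadcfbaa')
  9 → (17, 'cadcfbaa')
  10 → (2, 'cbceefbeeeaeeedcadcfbaa')
  11 → (4, 'ceefbeeeaeeedcadcfbaa')
  12 → (20, 'cfbaa')
  13 → (16, 'dcadcfbaa')
  14 → (19, 'dcfbaa')
  15 → (11, 'eaeeedcadcfbaa')
  16 → (15, 'edcadcfbaa')
  17 → (10, 'eeaeeedcadcfbaa')
  18 → (14, 'eedcadcfbaa')
  19 → (9, 'eeeaeeedcadcfbaa')
  20 → (13, 'eeedcadcfbaa')
  21 → (5, 'eefbeeeaeeedcadcfbaa')
  22 → (6, 'efbeeeaeeedcadcfbaa')
  23 → (21, 'fbaa')
  24 → (7, 'fbeeeaeeedcadcfbaa')

SA = [24, 23, 0, 1, 18, 12, 22, 3, 8, 17, 2, 4, 20, 16, 19, 11, 15, 10, 14, 9, 13, 5, 6, 21, 7]
rank  pair      lcp
   1  s[24:],s[23:]  1  'a'
   2  s[23:],s[0:]  2  'aa'
   3  s[0:],s[1:]  1  'a'
   4  s[1:],s[18:]  1  'a'
   5  s[18:],s[12:]  1  'a'
   6  s[12:],s[22:]  0  ''
   7  s[22:],s[3:]  1  'b'
   8  s[3:],s[8:]  1  'b'
   9  s[8:],s[17:]  0  ''
  10  s[17:],s[2:]  1  'c'
  11  s[2:],s[4:]  1  'c'
  12  s[4:],s[20:]  1  'c'
  13  s[20:],s[16:]  0  ''
  14  s[16:],s[19:]  2  'dc'
  15  s[19:],s[11:]  0  ''
  16  s[11:],s[15:]  1  'e'
  17  s[15:],s[10:]  1  'e'
  18  s[10:],s[14:]  2  'ee'
  19  s[14:],s[9:]  2  'ee'
  20  s[9:],s[13:]  3  'eee'
  21  s[13:],s[5:]  2  'ee'
  22  s[5:],s[6:]  1  'e'
  23  s[6:],s[21:]  0  ''
  24  s[21:],s[7:]  2  'fb'

n(n+1)/2 = 25·26/2 = 325
Σ LCP = 0 + 1 + 2 + 1 + 1 + 1 + 0 + 1 + 1 + 0 + 1 + 1 + 1 + 0 + 2 + 0 + 1 + 1 + 2 + 2 + 3 + 2 + 1 + 0 + 2 = 27
distinct = 325 − 27 = 298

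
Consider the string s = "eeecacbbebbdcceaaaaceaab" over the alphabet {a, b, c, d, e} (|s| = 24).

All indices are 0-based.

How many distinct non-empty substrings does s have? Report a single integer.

sorted suffixes:
  #0 SA[0]=15  'aaaaceaab'
  #1 SA[1]=16  'aaaceaab'
  #2 SA[2]=21  'aab'
  #3 SA[3]=17  'aaceaab'
  #4 SA[4]=22  'ab'
  #5 SA[5]=4  'acbbebbdcceaaaaceaab'
  #6 SA[6]=18  'aceaab'
  #7 SA[7]=23  'b'
  #8 SA[8]=9  'bbdcceaaaaceaab'
  #9 SA[9]=6  'bbebbdcceaaaaceaab'
  #10 SA[10]=10  'bdcceaaaaceaab'
  #11 SA[11]=7  'bebbdcceaaaaceaab'
  #12 SA[12]=3  'cacbbebbdcceaaaaceaab'
  #13 SA[13]=5  'cbbebbdcceaaaaceaab'
  #14 SA[14]=12  'cceaaaaceaab'
  #15 SA[15]=13  'ceaaaaceaab'
  #16 SA[16]=19  'ceaab'
  #17 SA[17]=11  'dcceaaaaceaab'
  #18 SA[18]=14  'eaaaaceaab'
  #19 SA[19]=20  'eaab'
  #20 SA[20]=8  'ebbdcceaaaaceaab'
  #21 SA[21]=2  'ecacbbebbdcceaaaaceaab'
  #22 SA[22]=1  'eecacbbebbdcceaaaaceaab'
  #23 SA[23]=0  'eeecacbbebbdcceaaaaceaab'

SA = [15, 16, 21, 17, 22, 4, 18, 23, 9, 6, 10, 7, 3, 5, 12, 13, 19, 11, 14, 20, 8, 2, 1, 0]
rank  pair      lcp
   1  s[15:],s[16:]  3  'aaa'
   2  s[16:],s[21:]  2  'aa'
   3  s[21:],s[17:]  2  'aa'
   4  s[17:],s[22:]  1  'a'
   5  s[22:],s[4:]  1  'a'
   6  s[4:],s[18:]  2  'ac'
   7  s[18:],s[23:]  0  ''
   8  s[23:],s[9:]  1  'b'
   9  s[9:],s[6:]  2  'bb'
  10  s[6:],s[10:]  1  'b'
  11  s[10:],s[7:]  1  'b'
  12  s[7:],s[3:]  0  ''
  13  s[3:],s[5:]  1  'c'
  14  s[5:],s[12:]  1  'c'
  15  s[12:],s[13:]  1  'c'
  16  s[13:],s[19:]  4  'ceaa'
  17  s[19:],s[11:]  0  ''
  18  s[11:],s[14:]  0  ''
  19  s[14:],s[20:]  3  'eaa'
  20  s[20:],s[8:]  1  'e'
  21  s[8:],s[2:]  1  'e'
  22  s[2:],s[1:]  1  'e'
  23  s[1:],s[0:]  2  'ee'

n(n+1)/2 = 24·25/2 = 300
Σ LCP = 0 + 3 + 2 + 2 + 1 + 1 + 2 + 0 + 1 + 2 + 1 + 1 + 0 + 1 + 1 + 1 + 4 + 0 + 0 + 3 + 1 + 1 + 1 + 2 = 31
distinct = 300 − 31 = 269

269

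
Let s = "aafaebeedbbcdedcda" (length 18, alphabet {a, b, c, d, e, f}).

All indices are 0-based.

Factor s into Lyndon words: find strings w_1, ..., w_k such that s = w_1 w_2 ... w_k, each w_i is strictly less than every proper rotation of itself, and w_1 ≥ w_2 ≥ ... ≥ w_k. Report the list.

emit factor 1: 'aafaebeedbbcdedcd' (i=0, period=17)
emit factor 2: 'a' (i=17, period=1)

["aafaebeedbbcdedcd", "a"]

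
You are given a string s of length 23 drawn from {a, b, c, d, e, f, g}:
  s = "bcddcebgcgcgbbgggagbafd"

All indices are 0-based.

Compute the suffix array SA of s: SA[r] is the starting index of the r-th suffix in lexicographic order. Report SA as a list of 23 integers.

rank→(start, suffix):
  0 → (20, 'afd')
  1 → (17, 'agbafd')
  2 → (19, 'bafd')
  3 → (12, 'bbgggagbafd')
  4 → (0, 'bcddcebgcgcgbbgggagbafd')
  5 → (6, 'bgcgcgbbgggagbafd')
  6 → (13, 'bgggagbafd')
  7 → (1, 'cddcebgcgcgbbgggagbafd')
  8 → (4, 'cebgcgcgbbgggagbafd')
  9 → (10, 'cgbbgggagbafd')
  10 → (8, 'cgcgbbgggagbafd')
  11 → (22, 'd')
  12 → (3, 'dcebgcgcgbbgggagbafd')
  13 → (2, 'ddcebgcgcgbbgggagbafd')
  14 → (5, 'ebgcgcgbbgggagbafd')
  15 → (21, 'fd')
  16 → (16, 'gagbafd')
  17 → (18, 'gbafd')
  18 → (11, 'gbbgggagbafd')
  19 → (9, 'gcgbbgggagbafd')
  20 → (7, 'gcgcgbbgggagbafd')
  21 → (15, 'ggagbafd')
  22 → (14, 'gggagbafd')

[20, 17, 19, 12, 0, 6, 13, 1, 4, 10, 8, 22, 3, 2, 5, 21, 16, 18, 11, 9, 7, 15, 14]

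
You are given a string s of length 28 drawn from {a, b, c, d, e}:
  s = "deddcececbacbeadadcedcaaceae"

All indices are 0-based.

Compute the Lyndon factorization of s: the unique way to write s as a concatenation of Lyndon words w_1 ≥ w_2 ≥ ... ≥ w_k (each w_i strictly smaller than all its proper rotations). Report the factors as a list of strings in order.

emit factor 1: 'de' (i=0, period=2)
emit factor 2: 'd' (i=2, period=1)
emit factor 3: 'd' (i=3, period=1)
emit factor 4: 'ce' (i=4, period=2)
emit factor 5: 'ce' (i=6, period=2)
emit factor 6: 'c' (i=8, period=1)
emit factor 7: 'b' (i=9, period=1)
emit factor 8: 'acbeadadcedc' (i=10, period=12)
emit factor 9: 'aaceae' (i=22, period=6)

["de", "d", "d", "ce", "ce", "c", "b", "acbeadadcedc", "aaceae"]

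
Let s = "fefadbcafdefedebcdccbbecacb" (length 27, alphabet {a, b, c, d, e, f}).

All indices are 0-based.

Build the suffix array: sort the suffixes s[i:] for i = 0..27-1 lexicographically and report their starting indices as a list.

[24, 3, 7, 26, 20, 5, 15, 21, 23, 6, 25, 19, 18, 16, 4, 17, 13, 9, 14, 22, 12, 1, 10, 2, 8, 11, 0]

rank | idx | suffix
   0 |  24 | acb
   1 |   3 | adbcafdefedebcdccbbecacb
   2 |   7 | afdefedebcdccbbecacb
   3 |  26 | b
   4 |  20 | bbecacb
   5 |   5 | bcafdefedebcdccbbecacb
   6 |  15 | bcdccbbecacb
   7 |  21 | becacb
   8 |  23 | cacb
   9 |   6 | cafdefedebcdccbbecacb
  10 |  25 | cb
  11 |  19 | cbbecacb
  12 |  18 | ccbbecacb
  13 |  16 | cdccbbecacb
  14 |   4 | dbcafdefedebcdccbbecacb
  15 |  17 | dccbbecacb
  16 |  13 | debcdccbbecacb
  17 |   9 | defedebcdccbbecacb
  18 |  14 | ebcdccbbecacb
  19 |  22 | ecacb
  20 |  12 | edebcdccbbecacb
  21 |   1 | efadbcafdefedebcdccbbecacb
  22 |  10 | efedebcdccbbecacb
  23 |   2 | fadbcafdefedebcdccbbecacb
  24 |   8 | fdefedebcdccbbecacb
  25 |  11 | fedebcdccbbecacb
  26 |   0 | fefadbcafdefedebcdccbbecacb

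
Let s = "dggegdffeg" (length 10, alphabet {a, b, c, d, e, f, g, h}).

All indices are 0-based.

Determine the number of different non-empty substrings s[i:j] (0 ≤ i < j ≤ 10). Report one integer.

rank→(start, suffix):
  0 → (5, 'dffeg')
  1 → (0, 'dggegdffeg')
  2 → (8, 'eg')
  3 → (3, 'egdffeg')
  4 → (7, 'feg')
  5 → (6, 'ffeg')
  6 → (9, 'g')
  7 → (4, 'gdffeg')
  8 → (2, 'gegdffeg')
  9 → (1, 'ggegdffeg')

SA = [5, 0, 8, 3, 7, 6, 9, 4, 2, 1]
[i] adj suffixes → lcp
  [1] 5/0 → 1 ('d')
  [2] 0/8 → 0 ('')
  [3] 8/3 → 2 ('eg')
  [4] 3/7 → 0 ('')
  [5] 7/6 → 1 ('f')
  [6] 6/9 → 0 ('')
  [7] 9/4 → 1 ('g')
  [8] 4/2 → 1 ('g')
  [9] 2/1 → 1 ('g')

n(n+1)/2 = 10·11/2 = 55
Σ LCP = 0 + 1 + 0 + 2 + 0 + 1 + 0 + 1 + 1 + 1 = 7
distinct = 55 − 7 = 48

48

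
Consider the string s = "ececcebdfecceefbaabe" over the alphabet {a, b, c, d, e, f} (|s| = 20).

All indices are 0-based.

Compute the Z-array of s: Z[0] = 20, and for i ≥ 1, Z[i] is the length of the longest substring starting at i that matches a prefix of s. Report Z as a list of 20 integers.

[20, 0, 2, 0, 0, 1, 0, 0, 0, 2, 0, 0, 1, 1, 0, 0, 0, 0, 0, 1]

Z[0]=20
i=1: outside box; Z[1]=0
i=2: outside box; Z[2]=2 extend→box=[2,4)
i=3: min(r-i=1, Z[1]=0)=0; Z[3]=0
i=4: outside box; Z[4]=0
i=5: outside box; Z[5]=1 extend→box=[5,6)
i=6: outside box; Z[6]=0
i=7: outside box; Z[7]=0
i=8: outside box; Z[8]=0
i=9: outside box; Z[9]=2 extend→box=[9,11)
i=10: min(r-i=1, Z[1]=0)=0; Z[10]=0
i=11: outside box; Z[11]=0
i=12: outside box; Z[12]=1 extend→box=[12,13)
i=13: outside box; Z[13]=1 extend→box=[13,14)
i=14: outside box; Z[14]=0
i=15: outside box; Z[15]=0
i=16: outside box; Z[16]=0
i=17: outside box; Z[17]=0
i=18: outside box; Z[18]=0
i=19: outside box; Z[19]=1 extend→box=[19,20)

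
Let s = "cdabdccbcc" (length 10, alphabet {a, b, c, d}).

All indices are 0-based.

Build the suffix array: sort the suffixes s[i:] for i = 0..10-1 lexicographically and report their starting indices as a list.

sorted suffixes:
  #0 SA[0]=2  'abdccbcc'
  #1 SA[1]=7  'bcc'
  #2 SA[2]=3  'bdccbcc'
  #3 SA[3]=9  'c'
  #4 SA[4]=6  'cbcc'
  #5 SA[5]=8  'cc'
  #6 SA[6]=5  'ccbcc'
  #7 SA[7]=0  'cdabdccbcc'
  #8 SA[8]=1  'dabdccbcc'
  #9 SA[9]=4  'dccbcc'

[2, 7, 3, 9, 6, 8, 5, 0, 1, 4]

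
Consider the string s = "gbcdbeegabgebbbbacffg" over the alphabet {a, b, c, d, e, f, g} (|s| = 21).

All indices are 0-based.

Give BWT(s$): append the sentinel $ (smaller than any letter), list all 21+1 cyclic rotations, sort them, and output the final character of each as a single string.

ggbbbbegdabacgbecffe$b

rank  rotation                last
    0  $gbcdbeegabgebbbbacffg  g
    1  abgebbbbacffg$gbcdbeeg  g
    2  acffg$gbcdbeegabgebbbb  b
    3  bacffg$gbcdbeegabgebbb  b
    4  bbacffg$gbcdbeegabgebb  b
    5  bbbacffg$gbcdbeegabgeb  b
    6  bbbbacffg$gbcdbeegabge  e
    7  bcdbeegabgebbbbacffg$g  g
    8  beegabgebbbbacffg$gbcd  d
    9  bgebbbbacffg$gbcdbeega  a
   10  cdbeegabgebbbbacffg$gb  b
   11  cffg$gbcdbeegabgebbbba  a
   12  dbeegabgebbbbacffg$gbc  c
   13  ebbbbacffg$gbcdbeegabg  g
   14  eegabgebbbbacffg$gbcdb  b
   15  egabgebbbbacffg$gbcdbe  e
   16  ffg$gbcdbeegabgebbbbac  c
   17  fg$gbcdbeegabgebbbbacf  f
   18  g$gbcdbeegabgebbbbacff  f
   19  gabgebbbbacffg$gbcdbee  e
   20  gbcdbeegabgebbbbacffg$  $
   21  gebbbbacffg$gbcdbeegab  b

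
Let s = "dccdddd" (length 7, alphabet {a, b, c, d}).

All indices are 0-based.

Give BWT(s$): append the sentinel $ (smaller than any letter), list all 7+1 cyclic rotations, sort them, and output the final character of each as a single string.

ddcd$ddc

rank  rotation  last
    0  $dccdddd  d
    1  ccdddd$d  d
    2  cdddd$dc  c
    3  d$dccddd  d
    4  dccdddd$  $
    5  dd$dccdd  d
    6  ddd$dccd  d
    7  dddd$dcc  c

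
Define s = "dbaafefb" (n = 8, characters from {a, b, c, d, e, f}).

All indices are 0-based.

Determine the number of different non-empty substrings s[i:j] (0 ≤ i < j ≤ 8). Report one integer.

rank→(start, suffix):
  0 → (2, 'aafefb')
  1 → (3, 'afefb')
  2 → (7, 'b')
  3 → (1, 'baafefb')
  4 → (0, 'dbaafefb')
  5 → (5, 'efb')
  6 → (6, 'fb')
  7 → (4, 'fefb')

SA = [2, 3, 7, 1, 0, 5, 6, 4]
rank  pair      lcp
   1  s[2:],s[3:]  1  'a'
   2  s[3:],s[7:]  0  ''
   3  s[7:],s[1:]  1  'b'
   4  s[1:],s[0:]  0  ''
   5  s[0:],s[5:]  0  ''
   6  s[5:],s[6:]  0  ''
   7  s[6:],s[4:]  1  'f'

n(n+1)/2 = 8·9/2 = 36
Σ LCP = 0 + 1 + 0 + 1 + 0 + 0 + 0 + 1 = 3
distinct = 36 − 3 = 33

33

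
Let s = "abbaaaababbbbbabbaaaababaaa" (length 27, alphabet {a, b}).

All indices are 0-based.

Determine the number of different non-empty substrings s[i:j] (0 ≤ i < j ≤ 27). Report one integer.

283

rank→(start, suffix):
  0 → (26, 'a')
  1 → (25, 'aa')
  2 → (24, 'aaa')
  3 → (17, 'aaaababaaa')
  4 → (3, 'aaaababbbbbabbaaaababaaa')
  5 → (18, 'aaababaaa')
  6 → (4, 'aaababbbbbabbaaaababaaa')
  7 → (19, 'aababaaa')
  8 → (5, 'aababbbbbabbaaaababaaa')
  9 → (22, 'abaaa')
  10 → (20, 'ababaaa')
  11 → (6, 'ababbbbbabbaaaababaaa')
  12 → (14, 'abbaaaababaaa')
  13 → (0, 'abbaaaababbbbbabbaaaababaaa')
  14 → (8, 'abbbbbabbaaaababaaa')
  15 → (23, 'baaa')
  16 → (16, 'baaaababaaa')
  17 → (2, 'baaaababbbbbabbaaaababaaa')
  18 → (21, 'babaaa')
  19 → (13, 'babbaaaababaaa')
  20 → (7, 'babbbbbabbaaaababaaa')
  21 → (15, 'bbaaaababaaa')
  22 → (1, 'bbaaaababbbbbabbaaaababaaa')
  23 → (12, 'bbabbaaaababaaa')
  24 → (11, 'bbbabbaaaababaaa')
  25 → (10, 'bbbbabbaaaababaaa')
  26 → (9, 'bbbbbabbaaaababaaa')

SA = [26, 25, 24, 17, 3, 18, 4, 19, 5, 22, 20, 6, 14, 0, 8, 23, 16, 2, 21, 13, 7, 15, 1, 12, 11, 10, 9]
rank  pair      lcp
   1  s[26:],s[25:]  1  'a'
   2  s[25:],s[24:]  2  'aa'
   3  s[24:],s[17:]  3  'aaa'
   4  s[17:],s[3:]  7  'aaaabab'
   5  s[3:],s[18:]  3  'aaa'
   6  s[18:],s[4:]  6  'aaabab'
   7  s[4:],s[19:]  2  'aa'
   8  s[19:],s[5:]  5  'aabab'
   9  s[5:],s[22:]  1  'a'
  10  s[22:],s[20:]  3  'aba'
  11  s[20:],s[6:]  4  'abab'
  12  s[6:],s[14:]  2  'ab'
  13  s[14:],s[0:]  10  'abbaaaabab'
  14  s[0:],s[8:]  3  'abb'
  15  s[8:],s[23:]  0  ''
  16  s[23:],s[16:]  4  'baaa'
  17  s[16:],s[2:]  8  'baaaabab'
  18  s[2:],s[21:]  2  'ba'
  19  s[21:],s[13:]  3  'bab'
  20  s[13:],s[7:]  4  'babb'
  21  s[7:],s[15:]  1  'b'
  22  s[15:],s[1:]  9  'bbaaaabab'
  23  s[1:],s[12:]  3  'bba'
  24  s[12:],s[11:]  2  'bb'
  25  s[11:],s[10:]  3  'bbb'
  26  s[10:],s[9:]  4  'bbbb'

n(n+1)/2 = 27·28/2 = 378
Σ LCP = 0 + 1 + 2 + 3 + 7 + 3 + 6 + 2 + 5 + 1 + 3 + 4 + 2 + 10 + 3 + 0 + 4 + 8 + 2 + 3 + 4 + 1 + 9 + 3 + 2 + 3 + 4 = 95
distinct = 378 − 95 = 283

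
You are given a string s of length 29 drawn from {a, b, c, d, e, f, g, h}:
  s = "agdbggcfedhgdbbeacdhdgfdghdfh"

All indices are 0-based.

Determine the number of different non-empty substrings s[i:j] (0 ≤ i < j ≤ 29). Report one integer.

sorted suffixes:
  #0 SA[0]=16  'acdhdgfdghdfh'
  #1 SA[1]=0  'agdbggcfedhgdbbeacdhdgfdghdfh'
  #2 SA[2]=13  'bbeacdhdgfdghdfh'
  #3 SA[3]=14  'beacdhdgfdghdfh'
  #4 SA[4]=3  'bggcfedhgdbbeacdhdgfdghdfh'
  #5 SA[5]=17  'cdhdgfdghdfh'
  #6 SA[6]=6  'cfedhgdbbeacdhdgfdghdfh'
  #7 SA[7]=12  'dbbeacdhdgfdghdfh'
  #8 SA[8]=2  'dbggcfedhgdbbeacdhdgfdghdfh'
  #9 SA[9]=26  'dfh'
  #10 SA[10]=20  'dgfdghdfh'
  #11 SA[11]=23  'dghdfh'
  #12 SA[12]=18  'dhdgfdghdfh'
  #13 SA[13]=9  'dhgdbbeacdhdgfdghdfh'
  #14 SA[14]=15  'eacdhdgfdghdfh'
  #15 SA[15]=8  'edhgdbbeacdhdgfdghdfh'
  #16 SA[16]=22  'fdghdfh'
  #17 SA[17]=7  'fedhgdbbeacdhdgfdghdfh'
  #18 SA[18]=27  'fh'
  #19 SA[19]=5  'gcfedhgdbbeacdhdgfdghdfh'
  #20 SA[20]=11  'gdbbeacdhdgfdghdfh'
  #21 SA[21]=1  'gdbggcfedhgdbbeacdhdgfdghdfh'
  #22 SA[22]=21  'gfdghdfh'
  #23 SA[23]=4  'ggcfedhgdbbeacdhdgfdghdfh'
  #24 SA[24]=24  'ghdfh'
  #25 SA[25]=28  'h'
  #26 SA[26]=25  'hdfh'
  #27 SA[27]=19  'hdgfdghdfh'
  #28 SA[28]=10  'hgdbbeacdhdgfdghdfh'

SA = [16, 0, 13, 14, 3, 17, 6, 12, 2, 26, 20, 23, 18, 9, 15, 8, 22, 7, 27, 5, 11, 1, 21, 4, 24, 28, 25, 19, 10]
i: (SA[i-1],SA[i]) lcp shared
  1: (16,0) 1 'a'
  2: (0,13) 0 ''
  3: (13,14) 1 'b'
  4: (14,3) 1 'b'
  5: (3,17) 0 ''
  6: (17,6) 1 'c'
  7: (6,12) 0 ''
  8: (12,2) 2 'db'
  9: (2,26) 1 'd'
  10: (26,20) 1 'd'
  11: (20,23) 2 'dg'
  12: (23,18) 1 'd'
  13: (18,9) 2 'dh'
  14: (9,15) 0 ''
  15: (15,8) 1 'e'
  16: (8,22) 0 ''
  17: (22,7) 1 'f'
  18: (7,27) 1 'f'
  19: (27,5) 0 ''
  20: (5,11) 1 'g'
  21: (11,1) 3 'gdb'
  22: (1,21) 1 'g'
  23: (21,4) 1 'g'
  24: (4,24) 1 'g'
  25: (24,28) 0 ''
  26: (28,25) 1 'h'
  27: (25,19) 2 'hd'
  28: (19,10) 1 'h'

n(n+1)/2 = 29·30/2 = 435
Σ LCP = 0 + 1 + 0 + 1 + 1 + 0 + 1 + 0 + 2 + 1 + 1 + 2 + 1 + 2 + 0 + 1 + 0 + 1 + 1 + 0 + 1 + 3 + 1 + 1 + 1 + 0 + 1 + 2 + 1 = 27
distinct = 435 − 27 = 408

408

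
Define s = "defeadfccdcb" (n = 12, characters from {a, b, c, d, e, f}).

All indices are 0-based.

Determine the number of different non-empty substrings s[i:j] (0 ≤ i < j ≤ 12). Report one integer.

rank→(start, suffix):
  0 → (4, 'adfccdcb')
  1 → (11, 'b')
  2 → (10, 'cb')
  3 → (7, 'ccdcb')
  4 → (8, 'cdcb')
  5 → (9, 'dcb')
  6 → (0, 'defeadfccdcb')
  7 → (5, 'dfccdcb')
  8 → (3, 'eadfccdcb')
  9 → (1, 'efeadfccdcb')
  10 → (6, 'fccdcb')
  11 → (2, 'feadfccdcb')

SA = [4, 11, 10, 7, 8, 9, 0, 5, 3, 1, 6, 2]
[i] adj suffixes → lcp
  [1] 4/11 → 0 ('')
  [2] 11/10 → 0 ('')
  [3] 10/7 → 1 ('c')
  [4] 7/8 → 1 ('c')
  [5] 8/9 → 0 ('')
  [6] 9/0 → 1 ('d')
  [7] 0/5 → 1 ('d')
  [8] 5/3 → 0 ('')
  [9] 3/1 → 1 ('e')
  [10] 1/6 → 0 ('')
  [11] 6/2 → 1 ('f')

n(n+1)/2 = 12·13/2 = 78
Σ LCP = 0 + 0 + 0 + 1 + 1 + 0 + 1 + 1 + 0 + 1 + 0 + 1 = 6
distinct = 78 − 6 = 72

72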